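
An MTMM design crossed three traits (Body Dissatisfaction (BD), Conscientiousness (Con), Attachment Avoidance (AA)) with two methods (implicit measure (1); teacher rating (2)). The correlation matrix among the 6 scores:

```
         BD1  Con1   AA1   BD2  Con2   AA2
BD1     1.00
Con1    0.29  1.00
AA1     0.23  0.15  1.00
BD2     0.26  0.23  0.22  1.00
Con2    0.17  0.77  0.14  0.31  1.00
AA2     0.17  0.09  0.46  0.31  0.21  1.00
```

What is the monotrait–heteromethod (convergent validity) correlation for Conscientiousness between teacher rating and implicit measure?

0.77

Same trait (Con), different methods: r(Con2, Con1) = 0.77.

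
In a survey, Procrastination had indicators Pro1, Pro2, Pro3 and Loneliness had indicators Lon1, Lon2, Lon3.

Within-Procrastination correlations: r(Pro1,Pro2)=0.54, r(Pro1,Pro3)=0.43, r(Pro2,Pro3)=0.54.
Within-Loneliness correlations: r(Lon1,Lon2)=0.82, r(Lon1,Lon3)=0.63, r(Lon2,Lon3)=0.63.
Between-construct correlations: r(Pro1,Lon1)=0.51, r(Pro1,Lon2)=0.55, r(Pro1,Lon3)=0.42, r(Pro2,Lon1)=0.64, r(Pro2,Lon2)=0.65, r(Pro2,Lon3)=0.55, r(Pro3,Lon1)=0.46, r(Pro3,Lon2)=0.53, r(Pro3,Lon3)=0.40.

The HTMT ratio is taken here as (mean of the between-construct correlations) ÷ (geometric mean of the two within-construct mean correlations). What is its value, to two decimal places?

Mean heterotrait r = 4.71/9 = 0.5233.
Mean within-Pro = 1.51/3 = 0.5033; mean within-Lon = 2.08/3 = 0.6933.
Geometric mean = √(0.5033 × 0.6933) = 0.5907.
HTMT = 0.5233 / 0.5907 = 0.89.

0.89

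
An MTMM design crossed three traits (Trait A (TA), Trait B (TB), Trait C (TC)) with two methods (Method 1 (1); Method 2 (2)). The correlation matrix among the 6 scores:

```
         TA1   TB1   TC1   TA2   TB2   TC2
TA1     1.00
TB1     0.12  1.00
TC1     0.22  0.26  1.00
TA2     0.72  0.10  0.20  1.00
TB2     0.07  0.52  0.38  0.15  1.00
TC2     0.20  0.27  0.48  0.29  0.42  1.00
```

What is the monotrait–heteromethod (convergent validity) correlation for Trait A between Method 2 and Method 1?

0.72

Same trait (TA), different methods: r(TA2, TA1) = 0.72.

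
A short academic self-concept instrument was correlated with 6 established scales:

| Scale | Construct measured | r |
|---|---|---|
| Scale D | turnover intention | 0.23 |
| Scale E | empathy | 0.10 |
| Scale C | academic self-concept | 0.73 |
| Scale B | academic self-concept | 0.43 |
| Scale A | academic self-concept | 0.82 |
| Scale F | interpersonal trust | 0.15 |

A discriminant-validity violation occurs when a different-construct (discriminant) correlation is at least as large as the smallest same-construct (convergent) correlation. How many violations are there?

0

Convergent (same construct = academic self-concept): Scale C, Scale B, Scale A.
Smallest convergent = 0.43. Discriminant values: 0.23, 0.10, 0.15; count ≥ 0.43 → 0.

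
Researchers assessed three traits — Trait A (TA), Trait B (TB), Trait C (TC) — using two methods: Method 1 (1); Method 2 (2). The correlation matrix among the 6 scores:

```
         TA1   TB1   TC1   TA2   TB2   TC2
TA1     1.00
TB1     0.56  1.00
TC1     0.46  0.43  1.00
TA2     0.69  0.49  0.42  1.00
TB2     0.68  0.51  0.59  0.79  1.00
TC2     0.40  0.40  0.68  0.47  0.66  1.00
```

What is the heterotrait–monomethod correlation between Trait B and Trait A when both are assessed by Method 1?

Different traits, same method: r(TB1, TA1) = 0.56.

0.56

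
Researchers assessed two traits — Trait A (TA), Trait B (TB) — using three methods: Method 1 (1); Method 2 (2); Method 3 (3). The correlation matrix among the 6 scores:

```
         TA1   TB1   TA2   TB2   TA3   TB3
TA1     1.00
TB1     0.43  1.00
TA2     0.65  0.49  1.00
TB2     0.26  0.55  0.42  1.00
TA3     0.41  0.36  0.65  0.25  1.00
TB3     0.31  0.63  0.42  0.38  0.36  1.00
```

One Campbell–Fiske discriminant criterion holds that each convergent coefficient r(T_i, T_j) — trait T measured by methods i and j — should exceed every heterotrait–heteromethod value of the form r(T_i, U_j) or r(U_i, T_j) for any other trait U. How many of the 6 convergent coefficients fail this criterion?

Each convergent coefficient versus the relevant comparison correlations:
TA (methods 1·2): 0.65 vs {0.26, 0.49} → pass.
TA (methods 1·3): 0.41 vs {0.31, 0.36} → pass.
TA (methods 2·3): 0.65 vs {0.42, 0.25} → pass.
TB (methods 1·2): 0.55 vs {0.49, 0.26} → pass.
TB (methods 1·3): 0.63 vs {0.36, 0.31} → pass.
TB (methods 2·3): 0.38 vs {0.25, 0.42} → fail.
1 of 6 fail.

1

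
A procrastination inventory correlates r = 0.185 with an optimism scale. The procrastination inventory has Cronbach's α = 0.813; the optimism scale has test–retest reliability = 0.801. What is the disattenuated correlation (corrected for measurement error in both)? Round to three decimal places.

r_true = r_obs / √(r_xx · r_yy) = 0.185 / √(0.813 × 0.801) = 0.185 / √0.651213 = 0.185 / 0.8070 ≈ 0.229.

0.229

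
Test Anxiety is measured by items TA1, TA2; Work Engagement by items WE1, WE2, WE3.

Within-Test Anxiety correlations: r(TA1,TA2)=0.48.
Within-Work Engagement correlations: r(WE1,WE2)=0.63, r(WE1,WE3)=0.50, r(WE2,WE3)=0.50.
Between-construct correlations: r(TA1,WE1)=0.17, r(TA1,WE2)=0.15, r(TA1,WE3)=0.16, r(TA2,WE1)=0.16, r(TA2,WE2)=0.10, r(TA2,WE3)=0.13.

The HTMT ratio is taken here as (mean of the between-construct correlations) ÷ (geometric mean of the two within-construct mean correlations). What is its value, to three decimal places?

Mean between = 0.87/6 = 0.1450.
Mean within-TA = 0.48/1 = 0.4800; mean within-WE = 1.63/3 = 0.5433.
Geometric mean = √(0.4800 × 0.5433) = 0.5107.
HTMT = 0.1450 / 0.5107 = 0.284.

0.284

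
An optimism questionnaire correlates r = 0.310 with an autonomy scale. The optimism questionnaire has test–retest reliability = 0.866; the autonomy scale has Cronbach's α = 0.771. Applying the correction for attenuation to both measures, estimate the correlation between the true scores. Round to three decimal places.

0.379

r_true = r_obs / √(r_xx · r_yy) = 0.310 / √(0.866 × 0.771) = 0.310 / √0.667686 = 0.310 / 0.8171 ≈ 0.379.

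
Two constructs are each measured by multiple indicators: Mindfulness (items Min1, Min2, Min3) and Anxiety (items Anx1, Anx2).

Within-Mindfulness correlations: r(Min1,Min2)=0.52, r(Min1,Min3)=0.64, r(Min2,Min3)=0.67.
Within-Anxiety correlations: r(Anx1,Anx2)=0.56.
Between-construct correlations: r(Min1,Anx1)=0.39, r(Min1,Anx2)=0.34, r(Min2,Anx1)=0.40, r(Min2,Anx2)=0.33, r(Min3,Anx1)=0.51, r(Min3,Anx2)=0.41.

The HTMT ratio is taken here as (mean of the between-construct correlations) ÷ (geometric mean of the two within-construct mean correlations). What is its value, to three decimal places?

Mean between = 2.38/6 = 0.3967.
Mean within-Min = 1.83/3 = 0.6100; mean within-Anx = 0.56/1 = 0.5600.
Geometric mean = √(0.6100 × 0.5600) = 0.5845.
HTMT = 0.3967 / 0.5845 = 0.679.

0.679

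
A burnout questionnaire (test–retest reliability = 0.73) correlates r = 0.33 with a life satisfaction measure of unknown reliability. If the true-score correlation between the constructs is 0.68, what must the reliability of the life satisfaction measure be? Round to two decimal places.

r_true = r_obs / √(r_xx · r_yy) ⇒ 0.68 = 0.33 / √(0.73 · r_yy).
√(0.73 · r_yy) = 0.33 / 0.68 = 0.4853; 0.73 · r_yy = 0.2355; r_yy = 0.2355 / 0.73 ≈ 0.32.

0.32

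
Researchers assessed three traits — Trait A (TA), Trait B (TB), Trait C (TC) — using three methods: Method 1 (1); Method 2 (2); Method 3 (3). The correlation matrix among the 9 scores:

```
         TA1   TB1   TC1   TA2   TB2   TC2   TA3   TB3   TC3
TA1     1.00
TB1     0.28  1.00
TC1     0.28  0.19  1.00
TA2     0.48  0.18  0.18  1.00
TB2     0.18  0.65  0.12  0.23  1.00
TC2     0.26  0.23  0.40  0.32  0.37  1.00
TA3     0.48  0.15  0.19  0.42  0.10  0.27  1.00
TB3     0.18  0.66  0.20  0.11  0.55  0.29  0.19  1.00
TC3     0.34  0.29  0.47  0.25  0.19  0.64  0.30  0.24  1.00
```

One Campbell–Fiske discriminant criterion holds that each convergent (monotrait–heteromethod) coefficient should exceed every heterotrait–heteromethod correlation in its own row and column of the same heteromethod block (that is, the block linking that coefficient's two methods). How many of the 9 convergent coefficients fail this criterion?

Convergent coefficients and their comparison sets:
TA (methods 1·2): 0.48 vs {0.18, 0.18, 0.26, 0.18} → pass.
TA (methods 1·3): 0.48 vs {0.18, 0.15, 0.34, 0.19} → pass.
TA (methods 2·3): 0.42 vs {0.11, 0.10, 0.25, 0.27} → pass.
TB (methods 1·2): 0.65 vs {0.18, 0.18, 0.23, 0.12} → pass.
TB (methods 1·3): 0.66 vs {0.15, 0.18, 0.29, 0.20} → pass.
TB (methods 2·3): 0.55 vs {0.10, 0.11, 0.19, 0.29} → pass.
TC (methods 1·2): 0.40 vs {0.18, 0.26, 0.12, 0.23} → pass.
TC (methods 1·3): 0.47 vs {0.19, 0.34, 0.20, 0.29} → pass.
TC (methods 2·3): 0.64 vs {0.27, 0.25, 0.29, 0.19} → pass.
0 of 9 fail.

0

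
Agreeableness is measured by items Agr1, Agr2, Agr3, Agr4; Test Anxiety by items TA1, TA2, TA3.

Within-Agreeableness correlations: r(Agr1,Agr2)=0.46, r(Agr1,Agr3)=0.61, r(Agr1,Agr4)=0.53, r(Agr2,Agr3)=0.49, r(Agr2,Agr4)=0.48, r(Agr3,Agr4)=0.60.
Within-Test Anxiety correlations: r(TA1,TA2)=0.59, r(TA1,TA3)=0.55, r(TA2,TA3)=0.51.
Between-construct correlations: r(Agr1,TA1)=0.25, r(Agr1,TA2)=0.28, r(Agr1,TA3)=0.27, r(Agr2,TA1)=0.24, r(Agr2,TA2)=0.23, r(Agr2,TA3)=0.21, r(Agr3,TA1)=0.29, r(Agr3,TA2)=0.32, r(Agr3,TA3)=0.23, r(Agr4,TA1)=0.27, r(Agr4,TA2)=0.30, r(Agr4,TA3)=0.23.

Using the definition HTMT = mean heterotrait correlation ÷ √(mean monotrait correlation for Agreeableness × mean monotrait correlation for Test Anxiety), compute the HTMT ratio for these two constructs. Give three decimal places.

0.482

Mean heterotrait r = 3.12/12 = 0.2600.
Mean within-Agr = 3.17/6 = 0.5283; mean within-TA = 1.65/3 = 0.5500.
Geometric mean = √(0.5283 × 0.5500) = 0.5390.
HTMT = 0.2600 / 0.5390 = 0.482.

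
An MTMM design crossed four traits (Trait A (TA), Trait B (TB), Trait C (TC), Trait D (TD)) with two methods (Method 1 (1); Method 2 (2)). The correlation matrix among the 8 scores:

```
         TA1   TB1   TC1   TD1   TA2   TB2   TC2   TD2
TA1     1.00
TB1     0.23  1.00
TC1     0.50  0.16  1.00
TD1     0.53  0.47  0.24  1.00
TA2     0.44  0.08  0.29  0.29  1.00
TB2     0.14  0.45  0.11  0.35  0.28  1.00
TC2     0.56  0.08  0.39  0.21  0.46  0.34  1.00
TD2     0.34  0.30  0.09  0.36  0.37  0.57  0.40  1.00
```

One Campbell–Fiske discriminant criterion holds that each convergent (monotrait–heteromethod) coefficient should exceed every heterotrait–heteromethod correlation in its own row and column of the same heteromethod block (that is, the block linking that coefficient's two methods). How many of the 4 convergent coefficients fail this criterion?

2

Each convergent coefficient versus the relevant comparison correlations:
TA (methods 1·2): 0.44 vs {0.14, 0.08, 0.56, 0.29, 0.34, 0.29} → fail.
TB (methods 1·2): 0.45 vs {0.08, 0.14, 0.08, 0.11, 0.30, 0.35} → pass.
TC (methods 1·2): 0.39 vs {0.29, 0.56, 0.11, 0.08, 0.09, 0.21} → fail.
TD (methods 1·2): 0.36 vs {0.29, 0.34, 0.35, 0.30, 0.21, 0.09} → pass.
2 of 4 fail.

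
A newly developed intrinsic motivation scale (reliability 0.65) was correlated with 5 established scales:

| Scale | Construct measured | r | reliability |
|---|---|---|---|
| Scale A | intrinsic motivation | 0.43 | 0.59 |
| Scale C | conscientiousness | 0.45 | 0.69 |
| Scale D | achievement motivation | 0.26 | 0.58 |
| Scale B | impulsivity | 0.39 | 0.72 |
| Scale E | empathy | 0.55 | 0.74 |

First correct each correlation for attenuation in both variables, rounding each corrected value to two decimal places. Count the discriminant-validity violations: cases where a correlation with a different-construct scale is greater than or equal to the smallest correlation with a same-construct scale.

Disattenuated r (r / √(r_scale · r_new)):
  Scale A (conv): 0.43 / √(0.59·0.65) = 0.69
  Scale C (disc): 0.45 / √(0.69·0.65) = 0.67
  Scale D (disc): 0.26 / √(0.58·0.65) = 0.42
  Scale B (disc): 0.39 / √(0.72·0.65) = 0.57
  Scale E (disc): 0.55 / √(0.74·0.65) = 0.79
Smallest convergent = 0.69. Discriminant values: 0.67, 0.42, 0.57, 0.79; count ≥ 0.69 → 1.

1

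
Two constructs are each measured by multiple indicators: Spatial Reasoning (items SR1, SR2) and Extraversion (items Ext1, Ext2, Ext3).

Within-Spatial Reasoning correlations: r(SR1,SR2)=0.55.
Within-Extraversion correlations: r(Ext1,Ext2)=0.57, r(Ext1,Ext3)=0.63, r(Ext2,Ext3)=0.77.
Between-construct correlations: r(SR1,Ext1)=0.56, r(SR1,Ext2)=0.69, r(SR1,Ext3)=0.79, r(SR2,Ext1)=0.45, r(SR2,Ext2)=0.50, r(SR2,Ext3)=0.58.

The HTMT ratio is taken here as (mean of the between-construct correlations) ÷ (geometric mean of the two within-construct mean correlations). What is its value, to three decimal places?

Mean between = 3.57/6 = 0.5950.
Mean within-SR = 0.55/1 = 0.5500; mean within-Ext = 1.97/3 = 0.6567.
Geometric mean = √(0.5500 × 0.6567) = 0.6010.
HTMT = 0.5950 / 0.6010 = 0.990.

0.990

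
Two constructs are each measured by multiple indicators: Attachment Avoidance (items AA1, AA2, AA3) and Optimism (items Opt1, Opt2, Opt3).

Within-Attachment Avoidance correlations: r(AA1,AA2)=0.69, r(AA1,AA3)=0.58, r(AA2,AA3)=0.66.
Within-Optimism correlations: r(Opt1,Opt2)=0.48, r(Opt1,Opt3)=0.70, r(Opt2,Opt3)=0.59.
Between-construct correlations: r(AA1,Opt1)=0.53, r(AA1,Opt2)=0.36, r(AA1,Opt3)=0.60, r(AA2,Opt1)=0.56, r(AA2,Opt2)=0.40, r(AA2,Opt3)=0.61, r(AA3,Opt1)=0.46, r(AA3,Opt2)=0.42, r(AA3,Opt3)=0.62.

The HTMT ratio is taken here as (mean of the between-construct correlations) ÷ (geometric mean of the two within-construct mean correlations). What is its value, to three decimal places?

Mean between = 4.56/9 = 0.5067.
Mean within-AA = 1.93/3 = 0.6433; mean within-Opt = 1.77/3 = 0.5900.
Geometric mean = √(0.6433 × 0.5900) = 0.6161.
HTMT = 0.5067 / 0.6161 = 0.822.

0.822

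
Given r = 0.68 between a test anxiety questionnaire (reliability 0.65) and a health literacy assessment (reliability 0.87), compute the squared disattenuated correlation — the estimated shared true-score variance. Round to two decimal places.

0.82

Disattenuated r = 0.68 / √(0.65 × 0.87) = 0.68 / 0.7520 = 0.9043.
Shared true-score variance = 0.9043² = 0.8178 ≈ 0.82.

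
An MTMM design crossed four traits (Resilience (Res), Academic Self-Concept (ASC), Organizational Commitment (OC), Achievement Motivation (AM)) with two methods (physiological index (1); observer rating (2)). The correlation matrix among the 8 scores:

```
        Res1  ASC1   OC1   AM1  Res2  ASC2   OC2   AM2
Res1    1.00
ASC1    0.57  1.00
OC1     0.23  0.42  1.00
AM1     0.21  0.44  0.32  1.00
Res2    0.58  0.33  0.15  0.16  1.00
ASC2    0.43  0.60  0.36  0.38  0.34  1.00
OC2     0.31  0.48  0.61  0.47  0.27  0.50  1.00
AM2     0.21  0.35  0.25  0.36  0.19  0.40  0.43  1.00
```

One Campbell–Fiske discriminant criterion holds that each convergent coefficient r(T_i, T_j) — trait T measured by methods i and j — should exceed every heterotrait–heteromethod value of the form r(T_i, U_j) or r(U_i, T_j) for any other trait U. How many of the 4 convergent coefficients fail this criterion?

Each convergent coefficient versus the relevant comparison correlations:
Res (methods 1·2): 0.58 vs {0.43, 0.33, 0.31, 0.15, 0.21, 0.16} → pass.
ASC (methods 1·2): 0.60 vs {0.33, 0.43, 0.48, 0.36, 0.35, 0.38} → pass.
OC (methods 1·2): 0.61 vs {0.15, 0.31, 0.36, 0.48, 0.25, 0.47} → pass.
AM (methods 1·2): 0.36 vs {0.16, 0.21, 0.38, 0.35, 0.47, 0.25} → fail.
1 of 4 fail.

1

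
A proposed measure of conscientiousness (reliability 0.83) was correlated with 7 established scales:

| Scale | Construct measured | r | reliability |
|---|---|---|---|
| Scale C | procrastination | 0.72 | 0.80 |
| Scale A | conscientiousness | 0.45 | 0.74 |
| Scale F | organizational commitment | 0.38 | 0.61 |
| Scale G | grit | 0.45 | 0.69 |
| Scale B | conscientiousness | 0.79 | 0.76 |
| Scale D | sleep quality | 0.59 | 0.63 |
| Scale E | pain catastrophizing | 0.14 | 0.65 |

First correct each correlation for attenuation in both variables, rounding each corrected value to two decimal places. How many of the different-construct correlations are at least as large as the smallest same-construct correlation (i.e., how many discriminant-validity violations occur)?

3

Disattenuated r (r / √(r_scale · r_new)):
  Scale C (disc): 0.72 / √(0.80·0.83) = 0.88
  Scale A (conv): 0.45 / √(0.74·0.83) = 0.57
  Scale F (disc): 0.38 / √(0.61·0.83) = 0.53
  Scale G (disc): 0.45 / √(0.69·0.83) = 0.59
  Scale B (conv): 0.79 / √(0.76·0.83) = 0.99
  Scale D (disc): 0.59 / √(0.63·0.83) = 0.82
  Scale E (disc): 0.14 / √(0.65·0.83) = 0.19
Smallest convergent = 0.57. Discriminant values: 0.88, 0.53, 0.59, 0.82, 0.19; count ≥ 0.57 → 3.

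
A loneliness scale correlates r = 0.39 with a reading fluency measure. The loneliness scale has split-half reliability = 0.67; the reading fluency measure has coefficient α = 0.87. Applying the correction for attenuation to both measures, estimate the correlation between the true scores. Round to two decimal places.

r_true = r_obs / √(r_xx · r_yy) = 0.39 / √(0.67 × 0.87) = 0.39 / √0.5829 = 0.39 / 0.7635 ≈ 0.51.

0.51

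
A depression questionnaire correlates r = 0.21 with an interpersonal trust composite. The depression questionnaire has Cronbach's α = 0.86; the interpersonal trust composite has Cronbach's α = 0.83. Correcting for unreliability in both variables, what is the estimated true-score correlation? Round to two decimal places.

r_true = r_obs / √(r_xx · r_yy) = 0.21 / √(0.86 × 0.83) = 0.21 / √0.7138 = 0.21 / 0.8449 ≈ 0.25.

0.25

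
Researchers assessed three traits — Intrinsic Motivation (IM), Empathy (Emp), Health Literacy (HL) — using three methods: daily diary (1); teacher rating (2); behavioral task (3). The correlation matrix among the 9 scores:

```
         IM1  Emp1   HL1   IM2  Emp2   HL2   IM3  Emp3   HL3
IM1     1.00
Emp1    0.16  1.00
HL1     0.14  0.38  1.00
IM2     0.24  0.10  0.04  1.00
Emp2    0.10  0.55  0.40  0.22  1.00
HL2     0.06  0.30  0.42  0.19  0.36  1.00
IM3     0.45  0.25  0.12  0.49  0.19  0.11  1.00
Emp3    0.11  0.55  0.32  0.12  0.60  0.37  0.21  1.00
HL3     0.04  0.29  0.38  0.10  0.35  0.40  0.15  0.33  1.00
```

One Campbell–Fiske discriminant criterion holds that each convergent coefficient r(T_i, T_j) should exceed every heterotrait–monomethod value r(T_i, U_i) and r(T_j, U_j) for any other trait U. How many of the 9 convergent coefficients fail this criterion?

Convergent coefficients and their comparison sets:
IM (methods 1·2): 0.24 vs {0.16, 0.22, 0.14, 0.19} → pass.
IM (methods 1·3): 0.45 vs {0.16, 0.21, 0.14, 0.15} → pass.
IM (methods 2·3): 0.49 vs {0.22, 0.21, 0.19, 0.15} → pass.
Emp (methods 1·2): 0.55 vs {0.16, 0.22, 0.38, 0.36} → pass.
Emp (methods 1·3): 0.55 vs {0.16, 0.21, 0.38, 0.33} → pass.
Emp (methods 2·3): 0.60 vs {0.22, 0.21, 0.36, 0.33} → pass.
HL (methods 1·2): 0.42 vs {0.14, 0.19, 0.38, 0.36} → pass.
HL (methods 1·3): 0.38 vs {0.14, 0.15, 0.38, 0.33} → fail.
HL (methods 2·3): 0.40 vs {0.19, 0.15, 0.36, 0.33} → pass.
1 of 9 fail.

1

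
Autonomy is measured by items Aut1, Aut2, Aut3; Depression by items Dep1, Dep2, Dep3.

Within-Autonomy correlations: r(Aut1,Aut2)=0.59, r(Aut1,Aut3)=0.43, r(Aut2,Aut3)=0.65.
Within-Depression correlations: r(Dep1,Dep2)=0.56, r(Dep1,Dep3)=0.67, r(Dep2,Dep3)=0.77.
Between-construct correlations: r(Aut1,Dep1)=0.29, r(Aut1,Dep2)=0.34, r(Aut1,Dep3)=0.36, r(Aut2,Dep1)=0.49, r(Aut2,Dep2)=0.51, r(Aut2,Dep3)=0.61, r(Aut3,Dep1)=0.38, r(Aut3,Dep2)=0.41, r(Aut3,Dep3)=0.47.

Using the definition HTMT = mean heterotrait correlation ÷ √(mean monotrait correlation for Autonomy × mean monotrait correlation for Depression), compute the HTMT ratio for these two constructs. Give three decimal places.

Mean between = 3.86/9 = 0.4289.
Mean within-Aut = 1.67/3 = 0.5567; mean within-Dep = 2.00/3 = 0.6667.
Geometric mean = √(0.5567 × 0.6667) = 0.6092.
HTMT = 0.4289 / 0.6092 = 0.704.

0.704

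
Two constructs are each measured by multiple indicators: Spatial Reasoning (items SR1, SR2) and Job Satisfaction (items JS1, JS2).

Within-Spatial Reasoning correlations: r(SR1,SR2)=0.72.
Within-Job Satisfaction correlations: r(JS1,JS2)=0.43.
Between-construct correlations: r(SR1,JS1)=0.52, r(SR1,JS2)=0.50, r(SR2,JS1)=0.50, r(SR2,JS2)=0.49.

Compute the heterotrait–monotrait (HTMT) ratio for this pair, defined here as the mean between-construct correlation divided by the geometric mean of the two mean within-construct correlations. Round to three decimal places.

Between-construct mean = 2.01/4 = 0.5025.
Mean within-SR = 0.72/1 = 0.7200; mean within-JS = 0.43/1 = 0.4300.
Geometric mean = √(0.7200 × 0.4300) = 0.5564.
HTMT = 0.5025 / 0.5564 = 0.903.

0.903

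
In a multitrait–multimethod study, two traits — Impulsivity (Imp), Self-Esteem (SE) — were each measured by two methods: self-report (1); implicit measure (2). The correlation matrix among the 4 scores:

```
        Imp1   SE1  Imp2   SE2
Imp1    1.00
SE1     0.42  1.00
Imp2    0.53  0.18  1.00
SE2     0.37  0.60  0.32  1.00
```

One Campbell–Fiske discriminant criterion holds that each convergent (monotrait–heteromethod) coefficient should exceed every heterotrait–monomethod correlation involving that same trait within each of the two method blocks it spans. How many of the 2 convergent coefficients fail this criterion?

Convergent coefficients and their comparison sets:
Imp (methods 1·2): 0.53 vs {0.42, 0.32} → pass.
SE (methods 1·2): 0.60 vs {0.42, 0.32} → pass.
0 of 2 fail.

0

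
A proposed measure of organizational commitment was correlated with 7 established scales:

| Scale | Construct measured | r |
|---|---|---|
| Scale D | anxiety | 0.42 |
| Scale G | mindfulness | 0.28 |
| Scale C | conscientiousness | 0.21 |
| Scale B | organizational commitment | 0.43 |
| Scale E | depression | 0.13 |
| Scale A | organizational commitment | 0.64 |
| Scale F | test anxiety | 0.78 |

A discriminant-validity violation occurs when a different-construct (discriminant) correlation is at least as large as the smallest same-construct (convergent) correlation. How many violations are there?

Convergent (same construct = organizational commitment): Scale B, Scale A.
Smallest convergent = 0.43. Discriminant values: 0.42, 0.28, 0.21, 0.13, 0.78; count ≥ 0.43 → 1.

1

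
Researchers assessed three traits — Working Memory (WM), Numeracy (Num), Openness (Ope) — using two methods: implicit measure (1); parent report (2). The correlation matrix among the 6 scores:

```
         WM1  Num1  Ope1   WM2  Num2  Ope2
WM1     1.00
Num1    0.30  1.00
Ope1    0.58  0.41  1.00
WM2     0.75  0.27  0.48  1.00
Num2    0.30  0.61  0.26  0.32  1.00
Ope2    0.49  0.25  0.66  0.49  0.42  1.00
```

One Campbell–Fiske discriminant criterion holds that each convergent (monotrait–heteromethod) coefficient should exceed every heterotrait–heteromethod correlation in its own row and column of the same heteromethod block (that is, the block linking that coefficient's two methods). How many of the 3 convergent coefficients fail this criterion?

0

Checking each validity diagonal entry against its comparison values:
WM (methods 1·2): 0.75 vs {0.30, 0.27, 0.49, 0.48} → pass.
Num (methods 1·2): 0.61 vs {0.27, 0.30, 0.25, 0.26} → pass.
Ope (methods 1·2): 0.66 vs {0.48, 0.49, 0.26, 0.25} → pass.
0 of 3 fail.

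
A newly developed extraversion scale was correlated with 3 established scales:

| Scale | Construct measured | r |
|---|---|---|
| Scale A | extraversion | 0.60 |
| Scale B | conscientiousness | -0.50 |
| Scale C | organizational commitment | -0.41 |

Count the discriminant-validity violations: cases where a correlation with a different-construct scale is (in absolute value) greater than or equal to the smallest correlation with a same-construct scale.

Convergent (same construct = extraversion): Scale A.
Smallest convergent = 0.60. Discriminant |r|: 0.50, 0.41; count ≥ 0.60 → 0.

0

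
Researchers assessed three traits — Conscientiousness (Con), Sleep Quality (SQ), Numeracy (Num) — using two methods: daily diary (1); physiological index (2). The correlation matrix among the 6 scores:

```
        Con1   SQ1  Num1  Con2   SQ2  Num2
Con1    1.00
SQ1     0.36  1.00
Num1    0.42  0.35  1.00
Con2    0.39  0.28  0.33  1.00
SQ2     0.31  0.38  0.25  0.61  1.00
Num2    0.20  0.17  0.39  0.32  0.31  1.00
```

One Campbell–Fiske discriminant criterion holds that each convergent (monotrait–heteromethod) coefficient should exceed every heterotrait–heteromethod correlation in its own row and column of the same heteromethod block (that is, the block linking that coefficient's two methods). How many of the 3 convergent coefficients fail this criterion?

0

Checking each validity diagonal entry against its comparison values:
Con (methods 1·2): 0.39 vs {0.31, 0.28, 0.20, 0.33} → pass.
SQ (methods 1·2): 0.38 vs {0.28, 0.31, 0.17, 0.25} → pass.
Num (methods 1·2): 0.39 vs {0.33, 0.20, 0.25, 0.17} → pass.
0 of 3 fail.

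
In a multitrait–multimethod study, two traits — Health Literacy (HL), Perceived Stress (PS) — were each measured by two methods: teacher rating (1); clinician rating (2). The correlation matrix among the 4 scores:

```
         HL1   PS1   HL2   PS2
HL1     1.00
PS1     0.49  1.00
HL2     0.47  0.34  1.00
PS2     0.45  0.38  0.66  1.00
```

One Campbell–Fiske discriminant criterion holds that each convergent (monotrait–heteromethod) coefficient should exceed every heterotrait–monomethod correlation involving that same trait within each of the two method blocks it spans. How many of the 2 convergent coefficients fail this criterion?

Each convergent coefficient versus the relevant comparison correlations:
HL (methods 1·2): 0.47 vs {0.49, 0.66} → fail.
PS (methods 1·2): 0.38 vs {0.49, 0.66} → fail.
2 of 2 fail.

2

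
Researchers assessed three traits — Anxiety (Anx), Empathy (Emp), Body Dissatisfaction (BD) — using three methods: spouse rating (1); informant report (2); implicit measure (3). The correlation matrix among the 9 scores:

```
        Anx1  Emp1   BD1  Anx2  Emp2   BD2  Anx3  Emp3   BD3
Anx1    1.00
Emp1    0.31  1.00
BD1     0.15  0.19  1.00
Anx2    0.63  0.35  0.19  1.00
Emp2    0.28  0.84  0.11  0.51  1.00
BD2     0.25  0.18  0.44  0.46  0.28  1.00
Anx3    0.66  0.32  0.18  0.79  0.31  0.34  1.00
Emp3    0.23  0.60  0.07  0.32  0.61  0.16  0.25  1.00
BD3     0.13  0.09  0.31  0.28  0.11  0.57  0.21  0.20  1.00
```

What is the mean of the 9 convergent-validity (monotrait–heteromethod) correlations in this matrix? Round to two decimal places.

0.61

Convergent values: 0.63, 0.66, 0.79, 0.84, 0.60, 0.61, 0.44, 0.31, 0.57; mean = 5.45/9 = 0.61.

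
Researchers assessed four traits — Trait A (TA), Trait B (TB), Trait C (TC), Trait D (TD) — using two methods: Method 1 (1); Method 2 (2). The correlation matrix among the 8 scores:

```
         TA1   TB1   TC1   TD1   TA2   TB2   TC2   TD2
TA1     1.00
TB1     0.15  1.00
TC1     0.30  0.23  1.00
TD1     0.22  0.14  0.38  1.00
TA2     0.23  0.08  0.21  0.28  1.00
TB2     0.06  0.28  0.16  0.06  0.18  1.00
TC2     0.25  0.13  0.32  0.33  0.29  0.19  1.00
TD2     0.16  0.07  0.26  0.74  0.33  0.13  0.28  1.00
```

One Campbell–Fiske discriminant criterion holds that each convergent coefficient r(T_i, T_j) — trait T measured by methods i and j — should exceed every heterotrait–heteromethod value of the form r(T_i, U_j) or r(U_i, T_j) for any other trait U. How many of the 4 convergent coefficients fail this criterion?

2

Convergent coefficients and their comparison sets:
TA (methods 1·2): 0.23 vs {0.06, 0.08, 0.25, 0.21, 0.16, 0.28} → fail.
TB (methods 1·2): 0.28 vs {0.08, 0.06, 0.13, 0.16, 0.07, 0.06} → pass.
TC (methods 1·2): 0.32 vs {0.21, 0.25, 0.16, 0.13, 0.26, 0.33} → fail.
TD (methods 1·2): 0.74 vs {0.28, 0.16, 0.06, 0.07, 0.33, 0.26} → pass.
2 of 4 fail.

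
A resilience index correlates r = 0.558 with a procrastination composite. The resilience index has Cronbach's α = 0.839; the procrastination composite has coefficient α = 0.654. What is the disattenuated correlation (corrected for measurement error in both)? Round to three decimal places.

r_true = r_obs / √(r_xx · r_yy) = 0.558 / √(0.839 × 0.654) = 0.558 / √0.548706 = 0.558 / 0.7407 ≈ 0.753.

0.753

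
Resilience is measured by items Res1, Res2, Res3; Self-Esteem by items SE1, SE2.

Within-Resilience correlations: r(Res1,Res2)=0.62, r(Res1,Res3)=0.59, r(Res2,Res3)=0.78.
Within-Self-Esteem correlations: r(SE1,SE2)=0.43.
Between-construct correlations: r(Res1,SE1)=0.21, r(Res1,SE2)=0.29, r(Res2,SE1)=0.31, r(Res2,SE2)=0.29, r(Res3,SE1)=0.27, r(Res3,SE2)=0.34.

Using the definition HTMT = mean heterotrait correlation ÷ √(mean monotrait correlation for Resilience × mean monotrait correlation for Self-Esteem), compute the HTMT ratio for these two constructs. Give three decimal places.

Mean between = 1.71/6 = 0.2850.
Mean within-Res = 1.99/3 = 0.6633; mean within-SE = 0.43/1 = 0.4300.
Geometric mean = √(0.6633 × 0.4300) = 0.5341.
HTMT = 0.2850 / 0.5341 = 0.534.

0.534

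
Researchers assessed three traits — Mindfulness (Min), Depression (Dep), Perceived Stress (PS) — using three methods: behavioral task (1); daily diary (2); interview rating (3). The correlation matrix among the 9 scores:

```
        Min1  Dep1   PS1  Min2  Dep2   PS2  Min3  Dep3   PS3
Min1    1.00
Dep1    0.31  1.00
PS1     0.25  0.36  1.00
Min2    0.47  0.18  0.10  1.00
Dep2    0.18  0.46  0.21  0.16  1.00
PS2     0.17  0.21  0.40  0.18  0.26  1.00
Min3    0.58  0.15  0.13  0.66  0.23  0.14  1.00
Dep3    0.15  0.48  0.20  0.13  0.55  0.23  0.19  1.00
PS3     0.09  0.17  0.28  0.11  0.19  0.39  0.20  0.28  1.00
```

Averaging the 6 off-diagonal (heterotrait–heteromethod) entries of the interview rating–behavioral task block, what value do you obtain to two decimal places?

0.15

HTHM values (method 3 × method 1): 0.15, 0.13, 0.15, 0.20, 0.09, 0.17; mean = 0.89/6 = 0.15.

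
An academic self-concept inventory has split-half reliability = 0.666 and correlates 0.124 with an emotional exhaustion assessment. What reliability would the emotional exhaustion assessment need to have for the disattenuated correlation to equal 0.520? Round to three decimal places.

r_true = r_obs / √(r_xx · r_yy) ⇒ 0.520 = 0.124 / √(0.666 · r_yy).
√(0.666 · r_yy) = 0.124 / 0.520 = 0.2385; 0.666 · r_yy = 0.0569; r_yy = 0.0569 / 0.666 ≈ 0.085.

0.085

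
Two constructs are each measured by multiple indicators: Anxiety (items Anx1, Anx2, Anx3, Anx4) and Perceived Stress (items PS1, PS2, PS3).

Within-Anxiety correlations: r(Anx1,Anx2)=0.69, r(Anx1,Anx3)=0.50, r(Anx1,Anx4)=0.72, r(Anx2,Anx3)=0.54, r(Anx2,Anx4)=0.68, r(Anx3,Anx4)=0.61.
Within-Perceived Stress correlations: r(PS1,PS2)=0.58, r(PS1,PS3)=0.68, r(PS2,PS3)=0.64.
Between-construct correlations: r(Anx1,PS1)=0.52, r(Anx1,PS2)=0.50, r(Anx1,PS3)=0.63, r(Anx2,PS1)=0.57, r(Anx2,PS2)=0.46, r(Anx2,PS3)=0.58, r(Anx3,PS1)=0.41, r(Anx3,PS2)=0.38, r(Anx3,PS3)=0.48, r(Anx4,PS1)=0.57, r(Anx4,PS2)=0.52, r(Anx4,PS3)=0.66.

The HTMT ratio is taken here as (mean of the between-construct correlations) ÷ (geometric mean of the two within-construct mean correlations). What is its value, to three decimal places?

0.833

Mean between = 6.28/12 = 0.5233.
Mean within-Anx = 3.74/6 = 0.6233; mean within-PS = 1.90/3 = 0.6333.
Geometric mean = √(0.6233 × 0.6333) = 0.6283.
HTMT = 0.5233 / 0.6283 = 0.833.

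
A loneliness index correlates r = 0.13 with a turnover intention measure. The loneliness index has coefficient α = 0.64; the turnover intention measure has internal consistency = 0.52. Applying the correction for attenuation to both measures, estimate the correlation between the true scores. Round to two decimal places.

0.23

r_true = r_obs / √(r_xx · r_yy) = 0.13 / √(0.64 × 0.52) = 0.13 / √0.3328 = 0.13 / 0.5769 ≈ 0.23.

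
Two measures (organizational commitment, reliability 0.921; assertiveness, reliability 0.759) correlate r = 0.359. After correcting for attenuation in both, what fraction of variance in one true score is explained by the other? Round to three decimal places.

Disattenuated r = 0.359 / √(0.921 × 0.759) = 0.359 / 0.8361 = 0.4294.
Shared true-score variance = 0.4294² = 0.1844 ≈ 0.184.

0.184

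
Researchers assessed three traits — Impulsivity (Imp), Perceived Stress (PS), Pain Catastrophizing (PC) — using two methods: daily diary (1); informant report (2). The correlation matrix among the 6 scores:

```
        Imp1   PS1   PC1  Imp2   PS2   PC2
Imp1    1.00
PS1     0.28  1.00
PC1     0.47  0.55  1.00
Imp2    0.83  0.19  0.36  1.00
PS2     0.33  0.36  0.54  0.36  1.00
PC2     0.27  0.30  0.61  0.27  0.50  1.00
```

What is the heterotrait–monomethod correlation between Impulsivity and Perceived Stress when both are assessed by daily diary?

Different traits, same method: r(Imp1, PS1) = 0.28.

0.28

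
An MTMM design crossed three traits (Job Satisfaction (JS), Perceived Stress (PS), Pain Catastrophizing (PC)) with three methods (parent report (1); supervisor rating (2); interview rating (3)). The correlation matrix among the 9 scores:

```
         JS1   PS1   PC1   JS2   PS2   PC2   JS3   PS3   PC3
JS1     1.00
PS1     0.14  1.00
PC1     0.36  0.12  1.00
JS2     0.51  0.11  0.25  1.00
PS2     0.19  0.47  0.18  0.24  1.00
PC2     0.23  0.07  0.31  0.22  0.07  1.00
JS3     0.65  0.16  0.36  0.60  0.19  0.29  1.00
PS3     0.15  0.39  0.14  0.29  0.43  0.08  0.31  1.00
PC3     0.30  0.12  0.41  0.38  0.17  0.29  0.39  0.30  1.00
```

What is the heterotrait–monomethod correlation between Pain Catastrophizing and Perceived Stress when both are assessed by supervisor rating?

0.07

Different traits, same method: r(PC2, PS2) = 0.07.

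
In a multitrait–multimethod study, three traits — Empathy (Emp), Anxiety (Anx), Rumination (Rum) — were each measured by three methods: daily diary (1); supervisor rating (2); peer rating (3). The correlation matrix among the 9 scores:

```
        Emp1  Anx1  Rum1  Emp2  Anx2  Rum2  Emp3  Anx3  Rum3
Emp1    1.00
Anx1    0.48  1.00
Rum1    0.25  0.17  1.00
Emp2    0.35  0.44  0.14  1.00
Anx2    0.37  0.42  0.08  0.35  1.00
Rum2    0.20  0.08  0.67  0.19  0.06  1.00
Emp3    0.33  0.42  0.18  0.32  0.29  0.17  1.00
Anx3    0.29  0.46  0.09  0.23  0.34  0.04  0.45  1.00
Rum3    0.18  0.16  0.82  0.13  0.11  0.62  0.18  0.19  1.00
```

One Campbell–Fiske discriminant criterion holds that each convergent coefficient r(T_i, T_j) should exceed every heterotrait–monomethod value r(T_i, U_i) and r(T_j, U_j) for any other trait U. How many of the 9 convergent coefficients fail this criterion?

Checking each validity diagonal entry against its comparison values:
Emp (methods 1·2): 0.35 vs {0.48, 0.35, 0.25, 0.19} → fail.
Emp (methods 1·3): 0.33 vs {0.48, 0.45, 0.25, 0.18} → fail.
Emp (methods 2·3): 0.32 vs {0.35, 0.45, 0.19, 0.18} → fail.
Anx (methods 1·2): 0.42 vs {0.48, 0.35, 0.17, 0.06} → fail.
Anx (methods 1·3): 0.46 vs {0.48, 0.45, 0.17, 0.19} → fail.
Anx (methods 2·3): 0.34 vs {0.35, 0.45, 0.06, 0.19} → fail.
Rum (methods 1·2): 0.67 vs {0.25, 0.19, 0.17, 0.06} → pass.
Rum (methods 1·3): 0.82 vs {0.25, 0.18, 0.17, 0.19} → pass.
Rum (methods 2·3): 0.62 vs {0.19, 0.18, 0.06, 0.19} → pass.
6 of 9 fail.

6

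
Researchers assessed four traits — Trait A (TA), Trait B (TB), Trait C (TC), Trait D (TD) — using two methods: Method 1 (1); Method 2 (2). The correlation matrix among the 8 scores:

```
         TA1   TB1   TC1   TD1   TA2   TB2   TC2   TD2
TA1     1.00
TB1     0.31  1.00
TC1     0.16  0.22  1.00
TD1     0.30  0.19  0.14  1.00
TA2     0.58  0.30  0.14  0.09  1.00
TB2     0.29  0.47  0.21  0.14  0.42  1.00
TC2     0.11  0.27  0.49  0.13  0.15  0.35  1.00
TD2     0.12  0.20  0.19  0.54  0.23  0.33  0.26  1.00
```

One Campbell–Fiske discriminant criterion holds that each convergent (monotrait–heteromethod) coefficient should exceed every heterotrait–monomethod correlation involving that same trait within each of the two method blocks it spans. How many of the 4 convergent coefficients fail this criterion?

0

Convergent coefficients and their comparison sets:
TA (methods 1·2): 0.58 vs {0.31, 0.42, 0.16, 0.15, 0.30, 0.23} → pass.
TB (methods 1·2): 0.47 vs {0.31, 0.42, 0.22, 0.35, 0.19, 0.33} → pass.
TC (methods 1·2): 0.49 vs {0.16, 0.15, 0.22, 0.35, 0.14, 0.26} → pass.
TD (methods 1·2): 0.54 vs {0.30, 0.23, 0.19, 0.33, 0.14, 0.26} → pass.
0 of 4 fail.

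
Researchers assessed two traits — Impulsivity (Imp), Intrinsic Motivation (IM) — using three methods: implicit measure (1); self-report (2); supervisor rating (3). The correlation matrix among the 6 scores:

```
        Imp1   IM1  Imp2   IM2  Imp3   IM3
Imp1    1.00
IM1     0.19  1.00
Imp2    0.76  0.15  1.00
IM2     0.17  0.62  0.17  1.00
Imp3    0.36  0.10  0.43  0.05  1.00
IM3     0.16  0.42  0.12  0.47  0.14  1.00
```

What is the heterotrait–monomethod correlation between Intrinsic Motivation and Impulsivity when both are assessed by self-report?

Different traits, same method: r(IM2, Imp2) = 0.17.

0.17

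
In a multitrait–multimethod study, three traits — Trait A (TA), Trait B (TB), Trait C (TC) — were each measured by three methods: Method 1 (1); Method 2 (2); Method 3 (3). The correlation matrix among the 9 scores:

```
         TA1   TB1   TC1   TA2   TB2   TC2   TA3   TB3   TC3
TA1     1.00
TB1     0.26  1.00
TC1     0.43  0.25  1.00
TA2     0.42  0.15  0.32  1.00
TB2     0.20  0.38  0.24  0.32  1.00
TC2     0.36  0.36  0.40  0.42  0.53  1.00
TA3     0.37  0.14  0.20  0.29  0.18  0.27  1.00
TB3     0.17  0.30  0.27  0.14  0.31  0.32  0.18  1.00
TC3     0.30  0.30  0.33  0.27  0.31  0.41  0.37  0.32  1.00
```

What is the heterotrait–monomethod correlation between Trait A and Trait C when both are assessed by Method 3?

Different traits, same method: r(TA3, TC3) = 0.37.

0.37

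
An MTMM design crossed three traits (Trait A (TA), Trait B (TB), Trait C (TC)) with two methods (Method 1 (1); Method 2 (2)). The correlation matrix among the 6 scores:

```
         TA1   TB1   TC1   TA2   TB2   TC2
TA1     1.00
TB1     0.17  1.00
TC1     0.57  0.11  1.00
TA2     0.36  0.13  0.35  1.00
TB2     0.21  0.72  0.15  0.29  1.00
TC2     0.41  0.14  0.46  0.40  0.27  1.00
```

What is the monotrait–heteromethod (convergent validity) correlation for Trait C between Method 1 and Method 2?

Same trait (TC), different methods: r(TC1, TC2) = 0.46.

0.46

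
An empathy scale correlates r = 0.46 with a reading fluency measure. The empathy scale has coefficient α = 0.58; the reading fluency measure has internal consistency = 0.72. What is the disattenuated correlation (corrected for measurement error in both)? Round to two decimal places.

r_true = r_obs / √(r_xx · r_yy) = 0.46 / √(0.58 × 0.72) = 0.46 / √0.4176 = 0.46 / 0.6462 ≈ 0.71.

0.71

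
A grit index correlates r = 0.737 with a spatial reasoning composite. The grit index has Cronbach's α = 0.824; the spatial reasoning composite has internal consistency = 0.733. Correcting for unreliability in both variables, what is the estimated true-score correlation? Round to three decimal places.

r_true = r_obs / √(r_xx · r_yy) = 0.737 / √(0.824 × 0.733) = 0.737 / √0.603992 = 0.737 / 0.7772 ≈ 0.948.

0.948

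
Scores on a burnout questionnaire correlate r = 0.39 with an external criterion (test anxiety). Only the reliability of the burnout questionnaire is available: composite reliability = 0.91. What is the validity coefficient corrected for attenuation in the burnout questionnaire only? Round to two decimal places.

Single correction: r_c = r_obs / √r_xx = 0.39 / √0.91 = 0.39 / 0.9539 ≈ 0.41.

0.41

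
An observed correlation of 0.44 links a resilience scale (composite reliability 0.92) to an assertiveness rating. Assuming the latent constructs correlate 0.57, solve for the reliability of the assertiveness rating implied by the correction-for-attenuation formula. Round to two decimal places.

0.65

r_true = r_obs / √(r_xx · r_yy) ⇒ 0.57 = 0.44 / √(0.92 · r_yy).
√(0.92 · r_yy) = 0.44 / 0.57 = 0.7719; 0.92 · r_yy = 0.5958; r_yy = 0.5958 / 0.92 ≈ 0.65.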